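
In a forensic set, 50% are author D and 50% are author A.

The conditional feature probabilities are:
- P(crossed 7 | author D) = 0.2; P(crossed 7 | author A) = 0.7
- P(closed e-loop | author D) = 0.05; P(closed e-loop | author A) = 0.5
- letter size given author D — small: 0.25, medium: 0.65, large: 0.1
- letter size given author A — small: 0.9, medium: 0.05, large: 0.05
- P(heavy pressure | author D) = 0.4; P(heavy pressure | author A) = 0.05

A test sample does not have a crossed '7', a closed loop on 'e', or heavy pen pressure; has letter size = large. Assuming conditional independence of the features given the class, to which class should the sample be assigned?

author D: 0.5 × (1−0.2) × (1−0.05) × 0.1 × (1−0.4) = 0.0228
author A: 0.5 × (1−0.7) × (1−0.5) × 0.05 × (1−0.05) = 0.0035625
Highest score → author D.

author D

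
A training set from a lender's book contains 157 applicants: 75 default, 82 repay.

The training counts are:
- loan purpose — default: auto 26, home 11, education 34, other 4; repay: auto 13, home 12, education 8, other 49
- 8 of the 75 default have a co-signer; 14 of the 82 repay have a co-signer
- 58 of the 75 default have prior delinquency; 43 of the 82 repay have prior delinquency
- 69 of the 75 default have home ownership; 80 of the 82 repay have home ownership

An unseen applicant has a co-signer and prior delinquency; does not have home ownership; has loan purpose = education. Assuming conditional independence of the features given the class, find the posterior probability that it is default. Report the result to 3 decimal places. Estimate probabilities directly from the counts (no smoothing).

default: (75/157) × (34/75) × (8/75) × (58/75) × (6/75) ≈ 0.00142911
repay: (82/157) × (8/82) × (14/82) × (43/82) × (2/82) ≈ 0.000111269
P(default | x) = 0.00142911 / 0.001540379 ≈ 0.928

0.928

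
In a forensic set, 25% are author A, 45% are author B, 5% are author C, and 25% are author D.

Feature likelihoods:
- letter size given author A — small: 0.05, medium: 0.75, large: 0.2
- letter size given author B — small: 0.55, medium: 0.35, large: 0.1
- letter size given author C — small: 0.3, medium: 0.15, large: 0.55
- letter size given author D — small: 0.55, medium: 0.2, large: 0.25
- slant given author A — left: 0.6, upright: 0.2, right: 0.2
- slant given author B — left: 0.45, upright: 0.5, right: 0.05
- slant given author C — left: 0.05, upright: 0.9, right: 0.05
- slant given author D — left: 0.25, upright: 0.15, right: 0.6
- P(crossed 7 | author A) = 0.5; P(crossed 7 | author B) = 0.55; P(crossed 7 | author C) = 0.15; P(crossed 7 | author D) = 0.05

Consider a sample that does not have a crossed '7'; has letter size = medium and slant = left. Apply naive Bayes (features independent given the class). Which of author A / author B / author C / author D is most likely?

author A

author A: 0.25 × 0.75 × 0.6 × (1−0.5) = 0.05625
author B: 0.45 × 0.35 × 0.45 × (1−0.55) = 0.03189375
author C: 0.05 × 0.15 × 0.05 × (1−0.15) = 0.00031875
author D: 0.25 × 0.2 × 0.25 × (1−0.05) = 0.011875
Highest score → author A.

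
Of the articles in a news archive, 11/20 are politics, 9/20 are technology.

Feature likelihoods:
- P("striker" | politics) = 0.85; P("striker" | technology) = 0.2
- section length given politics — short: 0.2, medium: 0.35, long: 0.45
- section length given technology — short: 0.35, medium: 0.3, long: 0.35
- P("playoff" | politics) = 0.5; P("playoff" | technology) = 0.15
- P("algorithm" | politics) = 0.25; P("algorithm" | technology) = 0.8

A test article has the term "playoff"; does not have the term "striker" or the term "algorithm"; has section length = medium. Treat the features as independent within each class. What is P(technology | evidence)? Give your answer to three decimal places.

0.230

politics: 0.55 × (1−0.85) × 0.35 × 0.5 × (1−0.25) = 0.010828125
technology: 0.45 × (1−0.2) × 0.3 × 0.15 × (1−0.8) = 0.00324
P(technology | x) = 0.00324 / 0.014068125 ≈ 0.230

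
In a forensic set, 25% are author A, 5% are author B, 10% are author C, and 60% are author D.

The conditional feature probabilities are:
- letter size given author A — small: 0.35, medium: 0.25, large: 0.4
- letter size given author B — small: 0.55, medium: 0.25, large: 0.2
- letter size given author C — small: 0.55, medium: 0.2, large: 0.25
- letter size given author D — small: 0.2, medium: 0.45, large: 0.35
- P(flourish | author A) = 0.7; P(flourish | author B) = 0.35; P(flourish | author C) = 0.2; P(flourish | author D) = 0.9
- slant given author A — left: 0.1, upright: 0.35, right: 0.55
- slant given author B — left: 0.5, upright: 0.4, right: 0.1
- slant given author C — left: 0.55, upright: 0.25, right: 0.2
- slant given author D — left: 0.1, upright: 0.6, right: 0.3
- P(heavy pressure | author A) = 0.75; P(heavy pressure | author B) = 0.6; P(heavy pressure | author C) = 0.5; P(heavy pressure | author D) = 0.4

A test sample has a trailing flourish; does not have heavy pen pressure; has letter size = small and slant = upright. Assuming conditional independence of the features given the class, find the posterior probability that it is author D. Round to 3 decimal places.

author A: 0.25 × 0.35 × 0.7 × 0.35 × (1−0.75) = 0.005359375
author B: 0.05 × 0.55 × 0.35 × 0.4 × (1−0.6) = 0.00154
author C: 0.1 × 0.55 × 0.2 × 0.25 × (1−0.5) = 0.001375
author D: 0.6 × 0.2 × 0.9 × 0.6 × (1−0.4) = 0.03888
P(author D | x) = 0.03888 / 0.047154375 ≈ 0.825

0.825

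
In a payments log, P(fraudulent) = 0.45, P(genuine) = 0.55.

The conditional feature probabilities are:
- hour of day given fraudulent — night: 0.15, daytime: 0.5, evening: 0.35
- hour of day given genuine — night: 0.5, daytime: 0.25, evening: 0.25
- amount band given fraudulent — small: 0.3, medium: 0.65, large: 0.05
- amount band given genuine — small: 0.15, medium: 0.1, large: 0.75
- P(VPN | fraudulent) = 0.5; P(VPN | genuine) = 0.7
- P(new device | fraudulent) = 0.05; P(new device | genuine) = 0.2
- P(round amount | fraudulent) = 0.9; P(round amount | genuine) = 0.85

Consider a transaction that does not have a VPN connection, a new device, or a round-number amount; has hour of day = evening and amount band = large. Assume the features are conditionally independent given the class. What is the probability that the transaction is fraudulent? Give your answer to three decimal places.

fraudulent: 0.45 × 0.35 × 0.05 × (1−0.5) × (1−0.05) × (1−0.9) = 0.0003740625
genuine: 0.55 × 0.25 × 0.75 × (1−0.7) × (1−0.2) × (1−0.85) = 0.0037125
P(fraudulent | x) = 0.0003740625 / 0.0040865625 ≈ 0.092

0.092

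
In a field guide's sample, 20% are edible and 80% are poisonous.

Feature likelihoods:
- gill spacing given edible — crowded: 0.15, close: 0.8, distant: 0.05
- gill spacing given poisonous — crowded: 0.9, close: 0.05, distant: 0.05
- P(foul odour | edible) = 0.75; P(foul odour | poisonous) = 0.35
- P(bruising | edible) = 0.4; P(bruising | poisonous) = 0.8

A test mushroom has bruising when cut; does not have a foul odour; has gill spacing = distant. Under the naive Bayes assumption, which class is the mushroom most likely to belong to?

edible: 0.2 × 0.05 × (1−0.75) × 0.4 = 0.001
poisonous: 0.8 × 0.05 × (1−0.35) × 0.8 = 0.0208
Highest score → poisonous.

poisonous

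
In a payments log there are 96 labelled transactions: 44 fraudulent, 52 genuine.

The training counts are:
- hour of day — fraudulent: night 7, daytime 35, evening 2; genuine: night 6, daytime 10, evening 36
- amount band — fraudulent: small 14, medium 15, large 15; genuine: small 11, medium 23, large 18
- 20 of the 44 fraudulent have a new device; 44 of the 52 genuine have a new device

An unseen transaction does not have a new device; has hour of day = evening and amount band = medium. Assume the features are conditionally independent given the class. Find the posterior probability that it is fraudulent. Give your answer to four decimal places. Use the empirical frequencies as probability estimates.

fraudulent: (44/96) × (2/44) × (15/44) × (24/44) ≈ 0.00387397
genuine: (52/96) × (36/52) × (23/52) × (8/52) ≈ 0.0255178
P(fraudulent | x) = 0.00387397 / 0.02939177 ≈ 0.1318

0.1318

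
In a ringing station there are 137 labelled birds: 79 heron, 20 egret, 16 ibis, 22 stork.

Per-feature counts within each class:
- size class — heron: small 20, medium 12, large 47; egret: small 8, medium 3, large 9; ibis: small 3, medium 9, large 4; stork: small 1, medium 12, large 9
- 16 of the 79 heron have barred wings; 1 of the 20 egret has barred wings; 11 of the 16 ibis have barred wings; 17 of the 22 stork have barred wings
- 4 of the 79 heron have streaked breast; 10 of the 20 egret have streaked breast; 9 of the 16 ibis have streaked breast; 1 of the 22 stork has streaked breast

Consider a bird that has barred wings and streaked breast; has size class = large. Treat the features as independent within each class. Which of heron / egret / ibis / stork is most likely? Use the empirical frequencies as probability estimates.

heron: (79/137) × (47/79) × (16/79) × (4/79) ≈ 0.00351806
egret: (20/137) × (9/20) × (1/20) × (10/20) ≈ 0.00164234
ibis: (16/137) × (4/16) × (11/16) × (9/16) ≈ 0.0112911
stork: (22/137) × (9/22) × (17/22) × (1/22) ≈ 0.00230741
Highest score → ibis.

ibis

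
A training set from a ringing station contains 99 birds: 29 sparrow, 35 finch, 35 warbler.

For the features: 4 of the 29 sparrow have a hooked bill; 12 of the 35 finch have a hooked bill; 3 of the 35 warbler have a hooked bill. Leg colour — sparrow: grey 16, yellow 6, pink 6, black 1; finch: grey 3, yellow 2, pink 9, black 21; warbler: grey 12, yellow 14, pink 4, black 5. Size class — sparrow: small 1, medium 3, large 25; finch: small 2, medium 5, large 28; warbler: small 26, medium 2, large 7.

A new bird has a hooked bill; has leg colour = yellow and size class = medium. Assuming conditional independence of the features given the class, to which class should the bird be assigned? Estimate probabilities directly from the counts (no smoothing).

finch

sparrow: (29/99) × (4/29) × (6/29) × (3/29) ≈ 0.000864771
finch: (35/99) × (12/35) × (2/35) × (5/35) ≈ 0.000989487
warbler: (35/99) × (3/35) × (14/35) × (2/35) ≈ 0.000692641
Highest score → finch.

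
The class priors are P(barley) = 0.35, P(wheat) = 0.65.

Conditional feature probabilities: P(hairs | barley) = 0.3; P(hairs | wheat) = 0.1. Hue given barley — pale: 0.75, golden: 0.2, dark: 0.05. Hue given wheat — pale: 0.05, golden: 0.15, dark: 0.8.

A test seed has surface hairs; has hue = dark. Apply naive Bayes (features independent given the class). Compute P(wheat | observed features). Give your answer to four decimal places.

0.9083

barley: 0.35 × 0.3 × 0.05 = 0.00525
wheat: 0.65 × 0.1 × 0.8 = 0.052
P(wheat | x) = 0.052 / 0.05725 ≈ 0.9083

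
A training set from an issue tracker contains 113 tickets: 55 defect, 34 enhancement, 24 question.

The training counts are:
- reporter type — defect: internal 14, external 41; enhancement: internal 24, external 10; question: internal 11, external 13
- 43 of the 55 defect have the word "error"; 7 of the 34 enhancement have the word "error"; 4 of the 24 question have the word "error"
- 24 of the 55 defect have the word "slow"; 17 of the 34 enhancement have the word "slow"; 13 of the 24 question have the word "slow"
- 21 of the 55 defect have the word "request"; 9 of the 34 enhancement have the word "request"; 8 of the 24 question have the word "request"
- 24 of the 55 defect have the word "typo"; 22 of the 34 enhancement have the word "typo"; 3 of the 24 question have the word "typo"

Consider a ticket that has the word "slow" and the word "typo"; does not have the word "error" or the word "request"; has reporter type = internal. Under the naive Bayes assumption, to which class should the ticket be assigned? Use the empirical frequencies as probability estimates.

defect: (55/113) × (14/55) × (12/55) × (24/55) × (34/55) × (24/55) ≈ 0.00318186
enhancement: (34/113) × (24/34) × (27/34) × (17/34) × (25/34) × (22/34) ≈ 0.0401229
question: (24/113) × (11/24) × (20/24) × (13/24) × (16/24) × (3/24) ≈ 0.00366171
Highest score → enhancement.

enhancement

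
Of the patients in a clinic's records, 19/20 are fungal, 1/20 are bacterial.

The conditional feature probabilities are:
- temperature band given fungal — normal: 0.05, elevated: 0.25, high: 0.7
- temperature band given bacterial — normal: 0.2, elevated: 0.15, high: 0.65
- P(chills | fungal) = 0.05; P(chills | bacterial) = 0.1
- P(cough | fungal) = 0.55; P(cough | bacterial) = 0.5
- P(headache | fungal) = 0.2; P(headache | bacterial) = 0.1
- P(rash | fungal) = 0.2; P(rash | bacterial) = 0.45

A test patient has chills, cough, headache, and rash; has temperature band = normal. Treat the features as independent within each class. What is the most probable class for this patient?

fungal: 0.95 × 0.05 × 0.05 × 0.55 × 0.2 × 0.2 = 0.00005225
bacterial: 0.05 × 0.2 × 0.1 × 0.5 × 0.1 × 0.45 = 0.0000225
Highest score → fungal.

fungal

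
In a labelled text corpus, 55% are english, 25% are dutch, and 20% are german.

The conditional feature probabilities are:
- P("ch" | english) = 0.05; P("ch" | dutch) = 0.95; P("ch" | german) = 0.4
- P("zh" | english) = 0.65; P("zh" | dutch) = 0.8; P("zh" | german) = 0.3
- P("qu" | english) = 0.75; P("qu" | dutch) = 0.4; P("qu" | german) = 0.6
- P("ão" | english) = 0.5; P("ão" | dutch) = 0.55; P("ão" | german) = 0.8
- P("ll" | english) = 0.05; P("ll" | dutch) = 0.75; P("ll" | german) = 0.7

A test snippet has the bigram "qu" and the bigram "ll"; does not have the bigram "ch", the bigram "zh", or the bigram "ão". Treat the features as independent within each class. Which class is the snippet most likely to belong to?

english: 0.55 × (1−0.05) × (1−0.65) × 0.75 × (1−0.5) × 0.05 = 0.00342890625
dutch: 0.25 × (1−0.95) × (1−0.8) × 0.4 × (1−0.55) × 0.75 = 0.0003375
german: 0.2 × (1−0.4) × (1−0.3) × 0.6 × (1−0.8) × 0.7 = 0.007056
Highest score → german.

german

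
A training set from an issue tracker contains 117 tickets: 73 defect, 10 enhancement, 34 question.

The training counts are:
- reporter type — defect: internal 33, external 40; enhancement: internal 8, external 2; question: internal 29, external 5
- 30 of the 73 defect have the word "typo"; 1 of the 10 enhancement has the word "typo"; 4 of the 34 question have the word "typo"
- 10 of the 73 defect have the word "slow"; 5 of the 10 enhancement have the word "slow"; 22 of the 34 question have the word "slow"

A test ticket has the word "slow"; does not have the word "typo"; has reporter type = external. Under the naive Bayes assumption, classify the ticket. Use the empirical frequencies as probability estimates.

defect

defect: (73/117) × (40/73) × (43/73) × (10/73) ≈ 0.0275865
enhancement: (10/117) × (2/10) × (9/10) × (5/10) ≈ 0.00769231
question: (34/117) × (5/34) × (30/34) × (22/34) ≈ 0.0243989
Highest score → defect.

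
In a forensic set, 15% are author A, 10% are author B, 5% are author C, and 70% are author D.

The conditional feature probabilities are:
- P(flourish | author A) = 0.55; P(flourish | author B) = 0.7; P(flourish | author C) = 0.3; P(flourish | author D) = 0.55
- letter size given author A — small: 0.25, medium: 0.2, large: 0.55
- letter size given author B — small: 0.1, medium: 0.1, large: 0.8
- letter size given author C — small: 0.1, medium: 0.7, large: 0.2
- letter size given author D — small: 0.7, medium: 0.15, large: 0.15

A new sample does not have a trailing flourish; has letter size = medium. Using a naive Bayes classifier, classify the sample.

author D

author A: 0.15 × (1−0.55) × 0.2 = 0.0135
author B: 0.1 × (1−0.7) × 0.1 = 0.003
author C: 0.05 × (1−0.3) × 0.7 = 0.0245
author D: 0.7 × (1−0.55) × 0.15 = 0.04725
Highest score → author D.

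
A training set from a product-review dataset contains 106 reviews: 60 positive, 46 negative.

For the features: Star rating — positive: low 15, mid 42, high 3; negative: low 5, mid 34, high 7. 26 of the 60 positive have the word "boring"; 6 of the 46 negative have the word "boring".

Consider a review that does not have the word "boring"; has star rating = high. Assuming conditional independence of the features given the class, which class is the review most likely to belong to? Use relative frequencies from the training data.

negative

positive: (60/106) × (3/60) × (34/60) ≈ 0.0160377
negative: (46/106) × (7/46) × (40/46) ≈ 0.0574241
Highest score → negative.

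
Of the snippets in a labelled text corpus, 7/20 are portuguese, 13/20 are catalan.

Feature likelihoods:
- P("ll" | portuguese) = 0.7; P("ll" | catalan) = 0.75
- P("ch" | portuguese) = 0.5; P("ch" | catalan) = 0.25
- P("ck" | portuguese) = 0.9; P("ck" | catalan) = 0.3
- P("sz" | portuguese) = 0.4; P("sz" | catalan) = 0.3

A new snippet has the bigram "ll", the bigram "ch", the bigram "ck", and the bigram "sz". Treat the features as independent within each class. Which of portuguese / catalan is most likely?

portuguese: 0.35 × 0.7 × 0.5 × 0.9 × 0.4 = 0.0441
catalan: 0.65 × 0.75 × 0.25 × 0.3 × 0.3 = 0.01096875
Highest score → portuguese.

portuguese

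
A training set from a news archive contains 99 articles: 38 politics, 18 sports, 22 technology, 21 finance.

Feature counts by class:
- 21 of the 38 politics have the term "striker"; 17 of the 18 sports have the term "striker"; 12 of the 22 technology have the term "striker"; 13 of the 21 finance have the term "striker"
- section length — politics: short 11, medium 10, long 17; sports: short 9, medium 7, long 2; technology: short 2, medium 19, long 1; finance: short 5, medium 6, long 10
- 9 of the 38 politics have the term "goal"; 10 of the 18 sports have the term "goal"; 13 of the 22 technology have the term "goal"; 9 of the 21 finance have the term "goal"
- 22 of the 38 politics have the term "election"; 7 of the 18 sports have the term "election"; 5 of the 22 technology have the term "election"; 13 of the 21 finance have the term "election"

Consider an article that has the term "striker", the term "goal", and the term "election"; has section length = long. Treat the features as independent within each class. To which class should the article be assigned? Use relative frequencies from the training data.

finance

politics: (38/99) × (21/38) × (17/38) × (9/38) × (22/38) ≈ 0.0130121
sports: (18/99) × (17/18) × (2/18) × (10/18) × (7/18) ≈ 0.00412215
technology: (22/99) × (12/22) × (1/22) × (13/22) × (5/22) ≈ 0.000739931
finance: (21/99) × (13/21) × (10/21) × (9/21) × (13/21) ≈ 0.0165896
Highest score → finance.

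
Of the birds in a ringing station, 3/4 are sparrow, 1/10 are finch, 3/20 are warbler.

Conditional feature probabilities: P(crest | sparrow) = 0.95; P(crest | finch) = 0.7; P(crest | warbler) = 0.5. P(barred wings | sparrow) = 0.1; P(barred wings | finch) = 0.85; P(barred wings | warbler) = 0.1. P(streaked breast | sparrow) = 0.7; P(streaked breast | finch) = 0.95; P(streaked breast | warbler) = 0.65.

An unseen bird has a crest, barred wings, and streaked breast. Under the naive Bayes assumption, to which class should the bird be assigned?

sparrow: 0.75 × 0.95 × 0.1 × 0.7 = 0.049875
finch: 0.1 × 0.7 × 0.85 × 0.95 = 0.056525
warbler: 0.15 × 0.5 × 0.1 × 0.65 = 0.004875
Highest score → finch.

finch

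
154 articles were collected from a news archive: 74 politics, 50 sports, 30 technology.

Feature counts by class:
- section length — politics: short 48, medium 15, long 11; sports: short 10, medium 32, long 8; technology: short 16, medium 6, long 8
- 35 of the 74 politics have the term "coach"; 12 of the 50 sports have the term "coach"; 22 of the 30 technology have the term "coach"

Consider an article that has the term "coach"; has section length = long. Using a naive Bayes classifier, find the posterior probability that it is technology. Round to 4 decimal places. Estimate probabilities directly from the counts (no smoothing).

0.4517

politics: (74/154) × (11/74) × (35/74) ≈ 0.0337838
sports: (50/154) × (8/50) × (12/50) ≈ 0.0124675
technology: (30/154) × (8/30) × (22/30) ≈ 0.0380952
P(technology | x) = 0.0380952 / 0.0843465 ≈ 0.4517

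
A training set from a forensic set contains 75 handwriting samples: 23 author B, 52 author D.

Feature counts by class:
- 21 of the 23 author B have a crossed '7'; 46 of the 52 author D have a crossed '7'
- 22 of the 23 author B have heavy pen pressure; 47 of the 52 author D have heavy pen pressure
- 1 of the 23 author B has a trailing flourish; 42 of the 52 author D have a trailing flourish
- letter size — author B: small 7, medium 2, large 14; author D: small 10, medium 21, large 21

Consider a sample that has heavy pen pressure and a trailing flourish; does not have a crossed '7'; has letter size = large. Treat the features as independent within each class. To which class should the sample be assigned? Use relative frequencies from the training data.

author B: (23/75) × (2/23) × (22/23) × (1/23) × (14/23) ≈ 0.00067505
author D: (52/75) × (6/52) × (47/52) × (42/52) × (21/52) ≈ 0.0235856
Highest score → author D.

author D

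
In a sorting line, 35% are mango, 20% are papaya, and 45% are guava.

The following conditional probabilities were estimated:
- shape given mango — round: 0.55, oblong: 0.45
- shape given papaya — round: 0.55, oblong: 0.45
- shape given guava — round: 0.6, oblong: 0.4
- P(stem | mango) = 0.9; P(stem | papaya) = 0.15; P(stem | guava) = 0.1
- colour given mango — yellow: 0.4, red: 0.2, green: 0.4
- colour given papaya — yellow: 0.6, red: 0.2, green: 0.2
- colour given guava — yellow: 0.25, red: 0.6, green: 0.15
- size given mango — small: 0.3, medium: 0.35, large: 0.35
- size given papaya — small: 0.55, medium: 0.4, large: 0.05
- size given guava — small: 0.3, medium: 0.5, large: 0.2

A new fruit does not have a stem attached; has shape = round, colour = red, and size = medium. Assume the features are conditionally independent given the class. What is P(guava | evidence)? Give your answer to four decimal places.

0.8920

mango: 0.35 × 0.55 × (1−0.9) × 0.2 × 0.35 = 0.0013475
papaya: 0.2 × 0.55 × (1−0.15) × 0.2 × 0.4 = 0.00748
guava: 0.45 × 0.6 × (1−0.1) × 0.6 × 0.5 = 0.0729
P(guava | x) = 0.0729 / 0.0817275 ≈ 0.8920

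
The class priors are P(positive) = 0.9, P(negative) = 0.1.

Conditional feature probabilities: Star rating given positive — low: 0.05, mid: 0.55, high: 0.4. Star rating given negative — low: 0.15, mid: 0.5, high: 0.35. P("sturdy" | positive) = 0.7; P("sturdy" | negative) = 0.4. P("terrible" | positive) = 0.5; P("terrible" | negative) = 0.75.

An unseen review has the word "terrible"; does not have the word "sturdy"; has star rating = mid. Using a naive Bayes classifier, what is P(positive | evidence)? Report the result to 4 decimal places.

0.7674

positive: 0.9 × 0.55 × (1−0.7) × 0.5 = 0.07425
negative: 0.1 × 0.5 × (1−0.4) × 0.75 = 0.0225
P(positive | x) = 0.07425 / 0.09675 ≈ 0.7674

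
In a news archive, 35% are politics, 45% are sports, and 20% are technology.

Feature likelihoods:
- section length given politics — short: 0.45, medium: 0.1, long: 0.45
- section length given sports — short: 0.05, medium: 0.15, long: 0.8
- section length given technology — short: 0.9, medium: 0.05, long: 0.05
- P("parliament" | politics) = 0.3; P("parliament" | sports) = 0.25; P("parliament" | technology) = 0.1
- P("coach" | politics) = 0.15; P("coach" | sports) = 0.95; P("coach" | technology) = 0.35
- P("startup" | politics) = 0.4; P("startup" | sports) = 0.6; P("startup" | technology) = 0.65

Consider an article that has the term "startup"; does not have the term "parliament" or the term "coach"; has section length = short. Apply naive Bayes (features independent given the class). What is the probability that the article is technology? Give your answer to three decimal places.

0.643

politics: 0.35 × 0.45 × (1−0.3) × (1−0.15) × 0.4 = 0.037485
sports: 0.45 × 0.05 × (1−0.25) × (1−0.95) × 0.6 = 0.00050625
technology: 0.2 × 0.9 × (1−0.1) × (1−0.35) × 0.65 = 0.068445
P(technology | x) = 0.068445 / 0.10643625 ≈ 0.643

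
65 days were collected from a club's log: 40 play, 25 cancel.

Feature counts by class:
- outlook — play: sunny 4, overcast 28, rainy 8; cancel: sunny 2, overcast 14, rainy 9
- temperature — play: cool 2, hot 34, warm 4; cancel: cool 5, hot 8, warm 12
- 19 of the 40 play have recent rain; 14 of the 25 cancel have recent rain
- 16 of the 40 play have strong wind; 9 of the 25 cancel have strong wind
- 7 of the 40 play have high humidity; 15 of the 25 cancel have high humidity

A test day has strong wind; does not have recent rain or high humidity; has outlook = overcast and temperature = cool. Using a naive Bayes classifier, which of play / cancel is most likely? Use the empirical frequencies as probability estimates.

play: (40/65) × (28/40) × (2/40) × (21/40) × (16/40) × (33/40) ≈ 0.00373154
cancel: (25/65) × (14/25) × (5/25) × (11/25) × (9/25) × (10/25) ≈ 0.00272935
Highest score → play.

play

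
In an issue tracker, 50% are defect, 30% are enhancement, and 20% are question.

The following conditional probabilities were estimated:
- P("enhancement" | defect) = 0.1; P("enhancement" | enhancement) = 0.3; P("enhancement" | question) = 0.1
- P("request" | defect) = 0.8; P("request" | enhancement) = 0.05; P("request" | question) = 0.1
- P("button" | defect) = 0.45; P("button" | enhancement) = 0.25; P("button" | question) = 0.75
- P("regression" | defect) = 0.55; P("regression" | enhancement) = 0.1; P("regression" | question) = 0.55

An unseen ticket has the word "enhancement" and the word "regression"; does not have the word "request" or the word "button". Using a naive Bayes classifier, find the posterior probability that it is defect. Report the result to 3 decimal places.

0.254

defect: 0.5 × 0.1 × (1−0.8) × (1−0.45) × 0.55 = 0.003025
enhancement: 0.3 × 0.3 × (1−0.05) × (1−0.25) × 0.1 = 0.0064125
question: 0.2 × 0.1 × (1−0.1) × (1−0.75) × 0.55 = 0.002475
P(defect | x) = 0.003025 / 0.0119125 ≈ 0.254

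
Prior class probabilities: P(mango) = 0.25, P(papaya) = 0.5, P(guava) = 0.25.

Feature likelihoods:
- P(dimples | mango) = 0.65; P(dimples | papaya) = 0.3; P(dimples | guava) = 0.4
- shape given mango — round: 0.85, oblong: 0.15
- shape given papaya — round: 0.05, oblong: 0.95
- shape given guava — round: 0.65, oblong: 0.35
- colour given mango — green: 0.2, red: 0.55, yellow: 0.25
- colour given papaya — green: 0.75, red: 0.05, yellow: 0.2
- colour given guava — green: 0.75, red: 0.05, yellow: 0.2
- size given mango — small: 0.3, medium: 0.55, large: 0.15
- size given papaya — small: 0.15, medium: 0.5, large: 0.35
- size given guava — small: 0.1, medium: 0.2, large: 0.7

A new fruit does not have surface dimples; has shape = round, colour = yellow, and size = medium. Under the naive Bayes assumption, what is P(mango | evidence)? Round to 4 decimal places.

mango: 0.25 × (1−0.65) × 0.85 × 0.25 × 0.55 = 0.0102265625
papaya: 0.5 × (1−0.3) × 0.05 × 0.2 × 0.5 = 0.00175
guava: 0.25 × (1−0.4) × 0.65 × 0.2 × 0.2 = 0.0039
P(mango | x) = 0.0102265625 / 0.0158765625 ≈ 0.6441

0.6441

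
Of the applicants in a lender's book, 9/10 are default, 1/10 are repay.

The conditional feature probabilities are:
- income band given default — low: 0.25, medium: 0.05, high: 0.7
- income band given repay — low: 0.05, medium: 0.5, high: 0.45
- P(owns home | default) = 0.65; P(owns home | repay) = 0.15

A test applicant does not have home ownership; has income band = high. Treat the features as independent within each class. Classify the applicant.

default: 0.9 × 0.7 × (1−0.65) = 0.2205
repay: 0.1 × 0.45 × (1−0.15) = 0.03825
Highest score → default.

default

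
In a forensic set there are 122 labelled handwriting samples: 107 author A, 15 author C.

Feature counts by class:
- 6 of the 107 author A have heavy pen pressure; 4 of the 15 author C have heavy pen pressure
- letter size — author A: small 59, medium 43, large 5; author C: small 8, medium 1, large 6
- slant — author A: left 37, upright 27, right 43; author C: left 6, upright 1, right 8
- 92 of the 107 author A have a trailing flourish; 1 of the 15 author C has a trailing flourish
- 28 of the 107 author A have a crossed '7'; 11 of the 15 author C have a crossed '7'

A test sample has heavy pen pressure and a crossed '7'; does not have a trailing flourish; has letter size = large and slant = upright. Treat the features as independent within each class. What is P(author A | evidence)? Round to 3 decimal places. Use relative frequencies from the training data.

0.034

author A: (107/122) × (6/107) × (5/107) × (27/107) × (15/107) × (28/107) ≈ 0.0000212735
author C: (15/122) × (4/15) × (6/15) × (1/15) × (14/15) × (11/15) ≈ 0.000598421
P(author A | x) = 0.0000212735 / 0.0006196945 ≈ 0.034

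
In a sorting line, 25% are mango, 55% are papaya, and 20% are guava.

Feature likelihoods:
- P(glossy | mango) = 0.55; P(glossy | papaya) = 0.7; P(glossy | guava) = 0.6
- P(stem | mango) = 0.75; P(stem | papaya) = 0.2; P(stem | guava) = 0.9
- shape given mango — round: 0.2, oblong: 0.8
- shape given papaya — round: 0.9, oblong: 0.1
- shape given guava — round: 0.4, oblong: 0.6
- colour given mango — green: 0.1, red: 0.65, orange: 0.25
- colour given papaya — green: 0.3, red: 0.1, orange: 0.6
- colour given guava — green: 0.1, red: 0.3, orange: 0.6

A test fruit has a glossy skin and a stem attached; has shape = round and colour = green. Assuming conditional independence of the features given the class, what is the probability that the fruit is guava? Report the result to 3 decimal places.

0.159

mango: 0.25 × 0.55 × 0.75 × 0.2 × 0.1 = 0.0020625
papaya: 0.55 × 0.7 × 0.2 × 0.9 × 0.3 = 0.02079
guava: 0.2 × 0.6 × 0.9 × 0.4 × 0.1 = 0.00432
P(guava | x) = 0.00432 / 0.0271725 ≈ 0.159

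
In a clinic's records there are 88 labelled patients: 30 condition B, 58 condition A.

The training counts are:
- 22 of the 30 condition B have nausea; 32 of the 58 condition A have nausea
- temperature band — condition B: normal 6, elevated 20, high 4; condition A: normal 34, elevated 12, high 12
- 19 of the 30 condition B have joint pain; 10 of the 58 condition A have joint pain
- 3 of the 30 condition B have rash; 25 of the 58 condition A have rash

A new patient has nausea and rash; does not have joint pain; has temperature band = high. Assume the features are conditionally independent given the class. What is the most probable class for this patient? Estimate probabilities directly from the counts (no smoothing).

condition B: (30/88) × (22/30) × (4/30) × (11/30) × (3/30) ≈ 0.00122222
condition A: (58/88) × (32/58) × (12/58) × (48/58) × (25/58) ≈ 0.0268377
Highest score → condition A.

condition A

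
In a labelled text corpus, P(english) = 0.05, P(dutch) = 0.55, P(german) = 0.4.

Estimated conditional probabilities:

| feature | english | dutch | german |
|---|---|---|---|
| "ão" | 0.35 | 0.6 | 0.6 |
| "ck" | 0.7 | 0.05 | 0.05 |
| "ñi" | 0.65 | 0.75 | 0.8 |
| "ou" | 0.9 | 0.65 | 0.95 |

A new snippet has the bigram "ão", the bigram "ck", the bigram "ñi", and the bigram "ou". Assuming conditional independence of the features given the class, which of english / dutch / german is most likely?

german

english: 0.05 × 0.35 × 0.7 × 0.65 × 0.9 = 0.00716625
dutch: 0.55 × 0.6 × 0.05 × 0.75 × 0.65 = 0.00804375
german: 0.4 × 0.6 × 0.05 × 0.8 × 0.95 = 0.00912
Highest score → german.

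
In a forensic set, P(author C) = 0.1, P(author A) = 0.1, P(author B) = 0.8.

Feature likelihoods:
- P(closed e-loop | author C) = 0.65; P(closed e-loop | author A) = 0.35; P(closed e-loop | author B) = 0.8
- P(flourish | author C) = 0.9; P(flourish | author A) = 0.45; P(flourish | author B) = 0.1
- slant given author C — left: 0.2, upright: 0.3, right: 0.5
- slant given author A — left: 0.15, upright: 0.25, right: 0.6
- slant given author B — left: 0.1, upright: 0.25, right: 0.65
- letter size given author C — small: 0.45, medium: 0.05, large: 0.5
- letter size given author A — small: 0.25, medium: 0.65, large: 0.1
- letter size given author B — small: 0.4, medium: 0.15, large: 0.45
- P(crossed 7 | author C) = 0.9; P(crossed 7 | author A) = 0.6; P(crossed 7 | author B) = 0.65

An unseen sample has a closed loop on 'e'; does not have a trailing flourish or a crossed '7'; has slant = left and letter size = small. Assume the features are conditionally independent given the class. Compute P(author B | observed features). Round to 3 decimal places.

author C: 0.1 × 0.65 × (1−0.9) × 0.2 × 0.45 × (1−0.9) = 0.0000585
author A: 0.1 × 0.35 × (1−0.45) × 0.15 × 0.25 × (1−0.6) = 0.00028875
author B: 0.8 × 0.8 × (1−0.1) × 0.1 × 0.4 × (1−0.65) = 0.008064
P(author B | x) = 0.008064 / 0.00841125 ≈ 0.959

0.959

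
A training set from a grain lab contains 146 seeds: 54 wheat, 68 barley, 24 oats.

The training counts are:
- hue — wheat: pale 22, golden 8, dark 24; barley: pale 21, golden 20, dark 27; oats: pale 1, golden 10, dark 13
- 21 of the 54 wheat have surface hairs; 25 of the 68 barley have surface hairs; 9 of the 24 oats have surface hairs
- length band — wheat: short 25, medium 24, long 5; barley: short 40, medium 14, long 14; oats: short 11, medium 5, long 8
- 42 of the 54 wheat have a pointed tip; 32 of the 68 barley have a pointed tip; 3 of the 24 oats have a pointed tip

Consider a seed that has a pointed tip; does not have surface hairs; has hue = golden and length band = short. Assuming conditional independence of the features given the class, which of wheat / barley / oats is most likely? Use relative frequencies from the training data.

barley

wheat: (54/146) × (8/54) × (33/54) × (25/54) × (42/54) ≈ 0.0120576
barley: (68/146) × (20/68) × (43/68) × (40/68) × (32/68) ≈ 0.0239789
oats: (24/146) × (10/24) × (15/24) × (11/24) × (3/24) ≈ 0.00245255
Highest score → barley.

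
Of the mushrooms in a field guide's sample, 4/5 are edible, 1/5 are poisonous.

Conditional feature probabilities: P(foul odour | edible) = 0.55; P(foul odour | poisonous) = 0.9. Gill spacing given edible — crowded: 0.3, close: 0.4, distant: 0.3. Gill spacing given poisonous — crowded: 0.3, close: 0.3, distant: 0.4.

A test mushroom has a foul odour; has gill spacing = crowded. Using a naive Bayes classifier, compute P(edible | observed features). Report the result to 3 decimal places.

edible: 0.8 × 0.55 × 0.3 = 0.132
poisonous: 0.2 × 0.9 × 0.3 = 0.054
P(edible | x) = 0.132 / 0.186 ≈ 0.710

0.710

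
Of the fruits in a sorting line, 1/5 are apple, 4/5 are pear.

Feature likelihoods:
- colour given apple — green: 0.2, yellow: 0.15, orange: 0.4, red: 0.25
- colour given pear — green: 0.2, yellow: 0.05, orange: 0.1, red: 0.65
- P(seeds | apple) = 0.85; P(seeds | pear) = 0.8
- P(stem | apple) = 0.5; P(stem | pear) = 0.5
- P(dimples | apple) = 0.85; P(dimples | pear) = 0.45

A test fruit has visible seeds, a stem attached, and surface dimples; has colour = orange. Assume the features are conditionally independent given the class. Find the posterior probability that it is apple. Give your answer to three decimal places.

0.667

apple: 0.2 × 0.4 × 0.85 × 0.5 × 0.85 = 0.0289
pear: 0.8 × 0.1 × 0.8 × 0.5 × 0.45 = 0.0144
P(apple | x) = 0.0289 / 0.0433 ≈ 0.667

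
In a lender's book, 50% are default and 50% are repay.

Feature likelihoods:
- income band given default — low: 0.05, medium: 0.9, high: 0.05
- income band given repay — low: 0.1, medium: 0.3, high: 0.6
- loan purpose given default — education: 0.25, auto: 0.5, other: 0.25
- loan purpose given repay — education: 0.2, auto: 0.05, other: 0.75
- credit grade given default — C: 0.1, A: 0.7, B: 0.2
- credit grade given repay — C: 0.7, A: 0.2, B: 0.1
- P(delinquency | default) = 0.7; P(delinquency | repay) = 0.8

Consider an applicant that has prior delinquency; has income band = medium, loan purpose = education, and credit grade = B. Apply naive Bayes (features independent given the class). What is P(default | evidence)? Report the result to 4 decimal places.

0.8678

default: 0.5 × 0.9 × 0.25 × 0.2 × 0.7 = 0.01575
repay: 0.5 × 0.3 × 0.2 × 0.1 × 0.8 = 0.0024
P(default | x) = 0.01575 / 0.01815 ≈ 0.8678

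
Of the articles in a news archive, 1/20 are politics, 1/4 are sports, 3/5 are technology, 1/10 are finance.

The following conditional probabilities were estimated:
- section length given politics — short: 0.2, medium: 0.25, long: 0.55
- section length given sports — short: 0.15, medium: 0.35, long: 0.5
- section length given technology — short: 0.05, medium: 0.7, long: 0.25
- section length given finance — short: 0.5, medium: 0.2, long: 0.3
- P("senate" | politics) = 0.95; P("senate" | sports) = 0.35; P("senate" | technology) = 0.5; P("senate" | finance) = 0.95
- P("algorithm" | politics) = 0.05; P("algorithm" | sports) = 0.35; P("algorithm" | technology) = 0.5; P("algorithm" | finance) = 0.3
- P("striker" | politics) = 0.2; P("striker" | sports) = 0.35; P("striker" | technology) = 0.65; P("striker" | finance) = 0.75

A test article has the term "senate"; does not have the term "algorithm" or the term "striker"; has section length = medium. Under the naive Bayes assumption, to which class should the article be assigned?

technology

politics: 0.05 × 0.25 × 0.95 × (1−0.05) × (1−0.2) = 0.009025
sports: 0.25 × 0.35 × 0.35 × (1−0.35) × (1−0.35) = 0.0129390625
technology: 0.6 × 0.7 × 0.5 × (1−0.5) × (1−0.65) = 0.03675
finance: 0.1 × 0.2 × 0.95 × (1−0.3) × (1−0.75) = 0.003325
Highest score → technology.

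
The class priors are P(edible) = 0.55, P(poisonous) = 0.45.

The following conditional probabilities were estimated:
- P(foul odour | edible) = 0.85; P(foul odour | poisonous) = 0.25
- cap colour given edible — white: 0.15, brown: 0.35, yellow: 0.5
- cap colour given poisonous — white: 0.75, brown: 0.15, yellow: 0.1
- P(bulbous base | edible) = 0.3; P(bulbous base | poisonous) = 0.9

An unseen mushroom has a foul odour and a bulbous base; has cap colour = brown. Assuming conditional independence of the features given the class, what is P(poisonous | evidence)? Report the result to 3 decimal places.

edible: 0.55 × 0.85 × 0.35 × 0.3 = 0.0490875
poisonous: 0.45 × 0.25 × 0.15 × 0.9 = 0.0151875
P(poisonous | x) = 0.0151875 / 0.064275 ≈ 0.236

0.236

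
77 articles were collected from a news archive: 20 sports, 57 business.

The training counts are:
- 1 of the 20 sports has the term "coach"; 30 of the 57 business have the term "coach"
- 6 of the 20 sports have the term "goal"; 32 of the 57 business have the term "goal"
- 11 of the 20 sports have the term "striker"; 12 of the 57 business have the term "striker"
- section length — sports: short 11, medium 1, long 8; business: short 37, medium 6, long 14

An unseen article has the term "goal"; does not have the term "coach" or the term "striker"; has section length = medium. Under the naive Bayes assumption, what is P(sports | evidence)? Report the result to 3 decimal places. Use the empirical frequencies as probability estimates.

0.092

sports: (20/77) × (19/20) × (6/20) × (9/20) × (1/20) ≈ 0.00166558
business: (57/77) × (27/57) × (32/57) × (45/57) × (6/57) ≈ 0.0163592
P(sports | x) = 0.00166558 / 0.01802478 ≈ 0.092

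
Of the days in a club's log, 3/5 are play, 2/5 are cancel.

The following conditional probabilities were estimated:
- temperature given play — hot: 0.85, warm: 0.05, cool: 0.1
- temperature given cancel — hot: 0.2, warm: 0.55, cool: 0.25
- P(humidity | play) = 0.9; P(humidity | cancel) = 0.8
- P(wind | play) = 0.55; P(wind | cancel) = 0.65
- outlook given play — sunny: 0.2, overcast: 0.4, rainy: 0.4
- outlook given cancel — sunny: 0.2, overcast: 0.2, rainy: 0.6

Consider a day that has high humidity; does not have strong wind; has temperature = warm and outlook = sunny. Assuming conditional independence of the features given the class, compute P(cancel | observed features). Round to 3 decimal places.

0.835

play: 0.6 × 0.05 × 0.9 × (1−0.55) × 0.2 = 0.00243
cancel: 0.4 × 0.55 × 0.8 × (1−0.65) × 0.2 = 0.01232
P(cancel | x) = 0.01232 / 0.01475 ≈ 0.835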